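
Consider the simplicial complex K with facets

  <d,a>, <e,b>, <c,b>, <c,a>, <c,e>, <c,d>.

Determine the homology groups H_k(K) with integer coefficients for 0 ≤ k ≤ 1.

Take the total order a < b < c < d < e on the vertex set. Then K (dimension 1) consists of the simplices:

  0-simplices (5): a, b, c, d, e
  1-simplices (6): ac, ad, bc, be, cd, ce

Hence C_0 ≅ Z^5, C_1 ≅ Z^6.

The boundary map ∂_1: C_1 → C_0 sends each edge [p,q] (with p < q) to q − p. For instance
  ∂ad = d − a.
This gives a 5×6 integer matrix of rank 4; reducing to Smith normal form yields diagonal entries (1,1,1,1).

Reading off H_k = ker ∂_k / im ∂_{k+1}:

  H_0: rank C_0 − rank ∂_1 = 5 − 4 = 1, and the invariant factors of ∂_1 are all 1, so H_0 ≅ Z.
  H_1: rank ker ∂_1 − rank ∂_2 = (6 − 4) − 0 = 2, and there is no ∂_2, so H_1 ≅ Z^2.

H_0 ≅ Z,  H_1 ≅ Z^2.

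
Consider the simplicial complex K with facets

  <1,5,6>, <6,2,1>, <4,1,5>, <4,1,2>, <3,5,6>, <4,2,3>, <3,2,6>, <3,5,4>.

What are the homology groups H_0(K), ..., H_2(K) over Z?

H_0 = Z,  H_1 = 0,  H_2 = Z.

Fix the vertex order 1 < 2 < 3 < 4 < 5 < 6 and write every simplex with vertices in increasing order. Then dim K = 2 and the simplices of K are:

  0-simplices (6): [1], [2], [3], [4], [5], [6]
  1-simplices (12): [1,2], [1,4], [1,5], [1,6], [2,3], [2,4], [2,6], [3,4], [3,5], [3,6], [4,5], [5,6]
  2-simplices (8): [1,2,4], [1,2,6], [1,4,5], [1,5,6], [2,3,4], [2,3,6], [3,4,5], [3,5,6]

Hence C_0 ≅ Z^6, C_1 ≅ Z^12, C_2 ≅ Z^8.

The boundary map ∂_1: C_1 → C_0 is given by ∂[p,q] = [q] − [p].
The resulting 6×12 matrix has rank 5, and its Smith normal form has invariant factors (1,1,1,1,1).

∂_2: C_2 → C_1 maps a triangle to the signed sum of its edges. For instance
  ∂[1,4,5] = [4,5] − [1,5] + [1,4],
  ∂[1,2,4] = [2,4] − [1,4] + [1,2].
The resulting 12×8 matrix has rank 7, and its Smith normal form has invariant factors (1,1,1,1,1,1,1).

Now H_k = ker ∂_k / im ∂_{k+1}, so:

  H_0: rank C_0 − rank ∂_1 = 6 − 5 = 1, and the invariant factors of ∂_1 are all 1, so H_0 ≅ Z.
  H_1: rank ker ∂_1 − rank ∂_2 = (12 − 5) − 7 = 0, and the invariant factors of ∂_2 are all 1, so H_1 ≅ 0.
  H_2: rank ker ∂_2 − rank ∂_3 = (8 − 7) − 0 = 1, and there is no ∂_3, so H_2 ≅ Z.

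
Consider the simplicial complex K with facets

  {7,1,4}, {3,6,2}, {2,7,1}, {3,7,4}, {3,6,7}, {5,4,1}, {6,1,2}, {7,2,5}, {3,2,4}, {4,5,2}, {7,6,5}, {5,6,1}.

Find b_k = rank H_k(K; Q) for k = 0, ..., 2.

b_0 = 1, b_1 = 0, b_2 = 0.

We work with the vertex ordering 1 < 2 < 3 < 4 < 5 < 6 < 7. The simplices of K, each written with vertices in increasing order, are:

  0-simplices (7): [1], [2], [3], [4], [5], [6], [7]
  1-simplices (18): [1,2], [1,4], [1,5], [1,6], [1,7], [2,3], [2,4], [2,5], [2,6], [2,7], [3,4], [3,6], [3,7], [4,5], [4,7], [5,6], [5,7], [6,7]
  2-simplices (12): [1,2,6], [1,2,7], [1,4,5], [1,4,7], [1,5,6], [2,3,4], [2,3,6], [2,4,5], [2,5,7], [3,4,7], [3,6,7], [5,6,7]

so the chain groups are C_0 ≅ Z^7, C_1 ≅ Z^18, C_2 ≅ Z^12.

∂_1: C_1 → C_0 is given by ∂[p,q] = [q] − [p].
The 7×18 boundary matrix has rank 6 and Smith normal form diag(1,1,1,1,1,1).

The boundary map ∂_2: C_2 → C_1 acts by ∂[p,q,r] = [q,r] − [p,r] + [p,q]. For instance
  ∂[1,4,5] = [4,5] − [1,5] + [1,4],
  ∂[3,4,7] = [4,7] − [3,7] + [3,4].
As a 18×12 matrix over Z this has rank 12, with invariant factors (1,1,1,1,1,1,1,1,1,1,1,2).

From H_k ≅ ker(∂_k) / im(∂_{k+1}) we obtain:

  H_0: rank C_0 − rank ∂_1 = 7 − 6 = 1, and the invariant factors of ∂_1 are all 1, so H_0 = Z.
  H_1: rank ker ∂_1 − rank ∂_2 = (18 − 6) − 12 = 0, and ∂_2 has invariant factor 2 > 1, so H_1 = Z/2.
  H_2: rank ker ∂_2 − rank ∂_3 = (12 − 12) − 0 = 0, and there is no ∂_3, so H_2 = 0.

As a check, the Euler characteristic is 7 − 18 + 12 = 1, which agrees with 1 − 0 + 0 = 1.
(K is a triangulation of the real projective plane RP^2.)

Hence the Betti numbers are b_0 = 1, b_1 = 0, b_2 = 0.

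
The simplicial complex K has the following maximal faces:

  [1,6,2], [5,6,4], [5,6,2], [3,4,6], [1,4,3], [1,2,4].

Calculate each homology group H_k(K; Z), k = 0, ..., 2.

Order the vertices as 1 < 2 < 3 < 4 < 5 < 6. Listing each simplex with vertices in this order, K has dimension 2 with simplices:

  0-simplices (6): [1], [2], [3], [4], [5], [6]
  1-simplices (12): [1,2], [1,3], [1,4], [1,6], [2,4], [2,5], [2,6], [3,4], [3,6], [4,5], [4,6], [5,6]
  2-simplices (6): [1,2,4], [1,2,6], [1,3,4], [2,5,6], [3,4,6], [4,5,6]

giving chain groups C_0 ≅ Z^6, C_1 ≅ Z^12, C_2 ≅ Z^6.

The boundary map ∂_1: C_1 → C_0 is given by ∂[p,q] = [q] − [p]. For instance
  ∂[1,2] = [2] − [1].
This gives a 6×12 integer matrix of rank 5; reducing to Smith normal form yields diagonal entries (1,1,1,1,1).

∂_2: C_2 → C_1 maps a triangle to the signed sum of its edges. For instance
  ∂[1,3,4] = [3,4] − [1,4] + [1,3],
  ∂[3,4,6] = [4,6] − [3,6] + [3,4].
The resulting 12×6 matrix has rank 6, and its Smith normal form has invariant factors (1,1,1,1,1,1).

Now H_k = ker ∂_k / im ∂_{k+1}, so:

  H_0: rank C_0 − rank ∂_1 = 6 − 5 = 1, and the invariant factors of ∂_1 are all 1, so H_0 = Z.
  H_1: rank ker ∂_1 − rank ∂_2 = (12 − 5) − 6 = 1, and the invariant factors of ∂_2 are all 1, so H_1 = Z.
  H_2: rank ker ∂_2 − rank ∂_3 = (6 − 6) − 0 = 0, and there is no ∂_3, so H_2 = 0.

H_0 = Z,  H_1 = Z,  H_2 = 0.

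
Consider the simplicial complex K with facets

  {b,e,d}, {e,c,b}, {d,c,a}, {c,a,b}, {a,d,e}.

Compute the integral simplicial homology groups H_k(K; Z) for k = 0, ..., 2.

H_0 ≅ Z,  H_1 ≅ Z,  H_2 = 0.

K has 5 vertices, 10 edges, 5 triangles.
rank ∂_0 = 0, rank ∂_1 = 4 ⇒ b_0 = 5 − 0 − 4 = 1; all invariant factors of ∂_1 are 1 so no torsion. So H_0 ≅ Z.
rank ∂_1 = 4, rank ∂_2 = 5 ⇒ b_1 = 10 − 4 − 5 = 1; all invariant factors of ∂_2 are 1 so no torsion. So H_1 ≅ Z.
rank ∂_2 = 5, rank ∂_3 = 0 ⇒ b_2 = 5 − 5 − 0 = 0. So H_2 ≅ 0.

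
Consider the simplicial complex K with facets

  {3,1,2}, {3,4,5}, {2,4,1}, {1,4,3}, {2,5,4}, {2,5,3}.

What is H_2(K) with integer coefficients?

Fix the vertex order 1 < 2 < 3 < 4 < 5 and write every simplex with vertices in increasing order. Then dim K = 2 and the simplices of K are:

  0-simplices (5): [1], [2], [3], [4], [5]
  1-simplices (9): [1,2], [1,3], [1,4], [2,3], [2,4], [2,5], [3,4], [3,5], [4,5]
  2-simplices (6): [1,2,3], [1,2,4], [1,3,4], [2,3,5], [2,4,5], [3,4,5]

Hence C_0 ≅ Z^5, C_1 ≅ Z^9, C_2 ≅ Z^6.

Boundary ∂_1: C_1 → C_0 is given by ∂[p,q] = [q] − [p].
As a 5×9 matrix over Z this has rank 4, with invariant factors (1,1,1,1).

The boundary map ∂_2: C_2 → C_1 acts by ∂[p,q,r] = [q,r] − [p,r] + [p,q]. For instance
  ∂[2,4,5] = [4,5] − [2,5] + [2,4],
  ∂[1,3,4] = [3,4] − [1,4] + [1,3].
The resulting 9×6 matrix has rank 5, and its Smith normal form has invariant factors (1,1,1,1,1).

Reading off H_k = ker ∂_k / im ∂_{k+1}:

  H_2: rank ker ∂_2 − rank ∂_3 = (6 − 5) − 0 = 1, and there is no ∂_3, so H_2 = Z.

H_2 = Z.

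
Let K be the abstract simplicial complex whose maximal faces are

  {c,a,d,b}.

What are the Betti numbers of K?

We work with the vertex ordering a < b < c < d. The simplices of K, each written with vertices in increasing order, are:

  0-simplices (4): a, b, c, d
  1-simplices (6): ab, ac, ad, bc, bd, cd
  2-simplices (4): abc, abd, acd, bcd
  3-simplices (1): abcd

Hence C_0 ≅ Z^4, C_1 ≅ Z^6, C_2 ≅ Z^4, C_3 ≅ Z^1.

Boundary ∂_1: C_1 → C_0 sends each edge [p,q] (with p < q) to q − p. For instance
  ∂cd = d − c.
The resulting 4×6 matrix has rank 3, and its Smith normal form has invariant factors (1,1,1).

The boundary map ∂_2: C_2 → C_1 acts by ∂[p,q,r] = [q,r] − [p,r] + [p,q]. For instance
  ∂abc = bc − ac + ab,
  ∂abd = bd − ad + ab.
This gives a 6×4 integer matrix of rank 3; reducing to Smith normal form yields diagonal entries (1,1,1).

Boundary ∂_3: C_3 → C_2 sends each 3-simplex σ to the alternating sum Σ_i (−1)^i (σ with its i-th vertex removed). For instance
  ∂abcd = bcd − acd + abd − abc.
The 4×1 boundary matrix has rank 1 and Smith normal form diag(1).

From H_k ≅ ker(∂_k) / im(∂_{k+1}) we obtain:

  H_0: rank C_0 − rank ∂_1 = 4 − 3 = 1, and the invariant factors of ∂_1 are all 1, so H_0 ≅ Z.
  H_1: rank ker ∂_1 − rank ∂_2 = (6 − 3) − 3 = 0, and the invariant factors of ∂_2 are all 1, so H_1 ≅ 0.
  H_2: rank ker ∂_2 − rank ∂_3 = (4 − 3) − 1 = 0, and the invariant factors of ∂_3 are all 1, so H_2 ≅ 0.
  H_3: rank ker ∂_3 − rank ∂_4 = (1 − 1) − 0 = 0, and there is no ∂_4, so H_3 ≅ 0.

Hence the Betti numbers are b_0 = 1, b_1 = 0, b_2 = 0, b_3 = 0.

b_0 = 1, b_1 = 0, b_2 = 0, b_3 = 0.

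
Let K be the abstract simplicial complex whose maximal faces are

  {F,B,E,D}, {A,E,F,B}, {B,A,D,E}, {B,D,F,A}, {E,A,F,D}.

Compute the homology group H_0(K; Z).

Take the total order A < B < D < E < F on the vertex set. Then K (dimension 3) consists of the simplices:

  0-simplices (5): A, B, D, E, F
  1-simplices (10): AB, AD, AE, AF, BD, BE, BF, DE, DF, EF
  2-simplices (10): ABD, ABE, ABF, ADE, ADF, AEF, BDE, BDF, BEF, DEF
  3-simplices (5): ABDE, ABDF, ABEF, ADEF, BDEF

Hence C_0 ≅ Z^5, C_1 ≅ Z^10, C_2 ≅ Z^10, C_3 ≅ Z^5.

The boundary map ∂_1: C_1 → C_0 sends each edge [p,q] (with p < q) to q − p. For instance
  ∂BD = D − B.
This gives a 5×10 integer matrix of rank 4; reducing to Smith normal form yields diagonal entries (1,1,1,1).

∂_2: C_2 → C_1 sends each 2-simplex [p,q,r] to [q,r] − [p,r] + [p,q]. For instance
  ∂BDF = DF − BF + BD,
  ∂ADF = DF − AF + AD.
The resulting 10×10 matrix has rank 6, and its Smith normal form has invariant factors (1,1,1,1,1,1).

Boundary ∂_3: C_3 → C_2 sends each 3-simplex σ to the alternating sum Σ_i (−1)^i (σ with its i-th vertex removed). For instance
  ∂ABDE = BDE − ADE + ABE − ABD,
  ∂BDEF = DEF − BEF + BDF − BDE.
This gives a 10×5 integer matrix of rank 4; reducing to Smith normal form yields diagonal entries (1,1,1,1).

From H_k ≅ ker(∂_k) / im(∂_{k+1}) we obtain:

  H_0: rank C_0 − rank ∂_1 = 5 − 4 = 1, and the invariant factors of ∂_1 are all 1, so H_0 = Z.

H_0 = Z.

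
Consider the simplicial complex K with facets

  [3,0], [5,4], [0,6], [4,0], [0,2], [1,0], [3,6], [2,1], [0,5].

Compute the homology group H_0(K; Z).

H_0 ≅ Z.

Take the total order 0 < 1 < 2 < 3 < 4 < 5 < 6 on the vertex set. Then K (dimension 1) consists of the simplices:

  0-simplices (7): [0], [1], [2], [3], [4], [5], [6]
  1-simplices (9): [0,1], [0,2], [0,3], [0,4], [0,5], [0,6], [1,2], [3,6], [4,5]

giving chain groups C_0 ≅ Z^7, C_1 ≅ Z^9.

∂_1: C_1 → C_0 is given by ∂[p,q] = [q] − [p].
This gives a 7×9 integer matrix of rank 6; reducing to Smith normal form yields diagonal entries (1,1,1,1,1,1).

Computing H_k = (kernel of ∂_k) / (image of ∂_{k+1}):

  H_0: rank C_0 − rank ∂_1 = 7 − 6 = 1, and the invariant factors of ∂_1 are all 1, so H_0 = Z.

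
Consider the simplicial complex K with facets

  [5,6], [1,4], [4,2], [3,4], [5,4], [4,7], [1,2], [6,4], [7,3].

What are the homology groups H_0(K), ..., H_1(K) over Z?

H_0 = Z,  H_1 = Z^3.

We work with the vertex ordering 1 < 2 < 3 < 4 < 5 < 6 < 7. The simplices of K, each written with vertices in increasing order, are:

  0-simplices (7): [1], [2], [3], [4], [5], [6], [7]
  1-simplices (9): [1,2], [1,4], [2,4], [3,4], [3,7], [4,5], [4,6], [4,7], [5,6]

so the chain groups are C_0 ≅ Z^7, C_1 ≅ Z^9.

The boundary map ∂_1: C_1 → C_0 sends each edge [p,q] (with p < q) to q − p.
The 7×9 boundary matrix has rank 6 and Smith normal form diag(1,1,1,1,1,1).

Reading off H_k = ker ∂_k / im ∂_{k+1}:

  H_0: rank C_0 − rank ∂_1 = 7 − 6 = 1, and the invariant factors of ∂_1 are all 1, so H_0 = Z.
  H_1: rank ker ∂_1 − rank ∂_2 = (9 − 6) − 0 = 3, and there is no ∂_2, so H_1 = Z^3.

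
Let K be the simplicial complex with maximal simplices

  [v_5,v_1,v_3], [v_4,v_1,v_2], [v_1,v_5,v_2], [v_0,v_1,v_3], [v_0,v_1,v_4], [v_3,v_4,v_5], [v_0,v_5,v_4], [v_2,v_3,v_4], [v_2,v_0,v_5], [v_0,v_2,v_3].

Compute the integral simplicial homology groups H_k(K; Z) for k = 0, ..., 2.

Order the vertices as v_0 < v_1 < v_2 < v_3 < v_4 < v_5. Listing each simplex with vertices in this order, K has dimension 2 with simplices:

  0-simplices (6): [v_0], [v_1], [v_2], [v_3], [v_4], [v_5]
  1-simplices (15): (15 of them)
  2-simplices (10): [v_0,v_1,v_3], [v_0,v_1,v_4], [v_0,v_2,v_3], [v_0,v_2,v_5], [v_0,v_4,v_5], [v_1,v_2,v_4], [v_1,v_2,v_5], [v_1,v_3,v_5], [v_2,v_3,v_4], [v_3,v_4,v_5]

so the chain groups are C_0 ≅ Z^6, C_1 ≅ Z^15, C_2 ≅ Z^10.

The boundary map ∂_1: C_1 → C_0 sends each edge [p,q] (with p < q) to q − p. For instance
  ∂[v_0,v_1] = [v_1] − [v_0].
This gives a 6×15 integer matrix of rank 5; reducing to Smith normal form yields diagonal entries (1,1,1,1,1).

The boundary map ∂_2: C_2 → C_1 acts by ∂[p,q,r] = [q,r] − [p,r] + [p,q]. For instance
  ∂[v_0,v_2,v_5] = [v_2,v_5] − [v_0,v_5] + [v_0,v_2],
  ∂[v_1,v_2,v_5] = [v_2,v_5] − [v_1,v_5] + [v_1,v_2].
The 15×10 boundary matrix has rank 10 and Smith normal form diag(1,1,1,1,1,1,1,1,1,2).

From H_k ≅ ker(∂_k) / im(∂_{k+1}) we obtain:

  H_0: rank C_0 − rank ∂_1 = 6 − 5 = 1, and the invariant factors of ∂_1 are all 1, so H_0 ≅ Z.
  H_1: rank ker ∂_1 − rank ∂_2 = (15 − 5) − 10 = 0, and ∂_2 has invariant factor 2 > 1, so H_1 ≅ Z/2.
  H_2: rank ker ∂_2 − rank ∂_3 = (10 − 10) − 0 = 0, and there is no ∂_3, so H_2 ≅ 0.

As a check, the Euler characteristic is 6 − 15 + 10 = 1, which agrees with 1 − 0 + 0 = 1.

H_0 = Z,  H_1 = Z/2,  H_2 = 0.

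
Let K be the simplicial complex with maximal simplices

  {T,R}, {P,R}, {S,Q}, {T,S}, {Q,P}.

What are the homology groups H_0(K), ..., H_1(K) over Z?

Take the total order P < Q < R < S < T on the vertex set. Then K (dimension 1) consists of the simplices:

  0-simplices (5): P, Q, R, S, T
  1-simplices (5): PQ, PR, QS, RT, ST

Hence C_0 ≅ Z^5, C_1 ≅ Z^5.

Boundary ∂_1: C_1 → C_0 is given by ∂[p,q] = [q] − [p].
As a 5×5 matrix over Z this has rank 4, with invariant factors (1,1,1,1).

Now H_k = ker ∂_k / im ∂_{k+1}, so:

  H_0: rank C_0 − rank ∂_1 = 5 − 4 = 1, and the invariant factors of ∂_1 are all 1, so H_0 ≅ Z.
  H_1: rank ker ∂_1 − rank ∂_2 = (5 − 4) − 0 = 1, and there is no ∂_2, so H_1 ≅ Z.

H_0 ≅ Z,  H_1 ≅ Z.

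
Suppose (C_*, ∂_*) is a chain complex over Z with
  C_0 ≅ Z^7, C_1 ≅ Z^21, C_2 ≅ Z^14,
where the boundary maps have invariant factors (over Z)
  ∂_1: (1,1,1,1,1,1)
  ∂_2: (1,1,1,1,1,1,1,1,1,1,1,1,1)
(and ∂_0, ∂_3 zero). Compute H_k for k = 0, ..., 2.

H_0 ≅ Z,  H_1 ≅ Z^2,  H_2 ≅ Z.

H_0: b_0 = 7 − 0 − 6 = 1; torsion from ∂_1 factors > 1: none. So H_0 ≅ Z.
H_1: b_1 = 21 − 6 − 13 = 2; torsion from ∂_2 factors > 1: none. So H_1 ≅ Z^2.
H_2: b_2 = 14 − 13 − 0 = 1; torsion from ∂_3 factors > 1: none. So H_2 ≅ Z.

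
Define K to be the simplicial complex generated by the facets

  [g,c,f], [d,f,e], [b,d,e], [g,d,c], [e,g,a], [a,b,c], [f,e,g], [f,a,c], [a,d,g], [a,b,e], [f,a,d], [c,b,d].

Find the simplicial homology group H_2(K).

H_2 = 0.

Take the total order a < b < c < d < e < f < g on the vertex set. Then K (dimension 2) consists of the simplices:

  0-simplices (7): a, b, c, d, e, f, g
  1-simplices (18): ab, ac, ad, ae, af, ag, bc, bd, be, cd, cf, cg, de, df, dg, ef, eg, fg
  2-simplices (12): abc, abe, acf, adf, adg, aeg, bcd, bde, cdg, cfg, def, efg

so the chain groups are C_0 ≅ Z^7, C_1 ≅ Z^18, C_2 ≅ Z^12.

The boundary map ∂_1: C_1 → C_0 sends each edge [p,q] (with p < q) to q − p.
The resulting 7×18 matrix has rank 6, and its Smith normal form has invariant factors (1,1,1,1,1,1).

The boundary map ∂_2: C_2 → C_1 acts by ∂[p,q,r] = [q,r] − [p,r] + [p,q]. For instance
  ∂def = ef − df + de,
  ∂adg = dg − ag + ad.
The 18×12 boundary matrix has rank 12 and Smith normal form diag(1,1,1,1,1,1,1,1,1,1,1,2).

From H_k ≅ ker(∂_k) / im(∂_{k+1}) we obtain:

  H_2: rank ker ∂_2 − rank ∂_3 = (12 − 12) − 0 = 0, and there is no ∂_3, so H_2 = 0.

(K is a triangulation of the real projective plane RP^2.)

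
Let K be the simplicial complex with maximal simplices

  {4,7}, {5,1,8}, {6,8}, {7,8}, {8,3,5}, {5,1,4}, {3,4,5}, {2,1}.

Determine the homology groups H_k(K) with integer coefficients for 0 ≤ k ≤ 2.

We work with the vertex ordering 1 < 2 < 3 < 4 < 5 < 6 < 7 < 8. The simplices of K, each written with vertices in increasing order, are:

  0-simplices (8): [1], [2], [3], [4], [5], [6], [7], [8]
  1-simplices (12): [1,2], [1,4], [1,5], [1,8], [3,4], [3,5], [3,8], [4,5], [4,7], [5,8], [6,8], [7,8]
  2-simplices (4): [1,4,5], [1,5,8], [3,4,5], [3,5,8]

Hence C_0 ≅ Z^8, C_1 ≅ Z^12, C_2 ≅ Z^4.

Boundary ∂_1: C_1 → C_0 sends each edge [p,q] (with p < q) to q − p. For instance
  ∂[3,5] = [5] − [3].
The resulting 8×12 matrix has rank 7, and its Smith normal form has invariant factors (1,1,1,1,1,1,1).

∂_2: C_2 → C_1 acts by ∂[p,q,r] = [q,r] − [p,r] + [p,q]. For instance
  ∂[3,5,8] = [5,8] − [3,8] + [3,5],
  ∂[3,4,5] = [4,5] − [3,5] + [3,4].
As a 12×4 matrix over Z this has rank 4, with invariant factors (1,1,1,1).

Now H_k = ker ∂_k / im ∂_{k+1}, so:

  H_0: rank C_0 − rank ∂_1 = 8 − 7 = 1, and the invariant factors of ∂_1 are all 1, so H_0 = Z.
  H_1: rank ker ∂_1 − rank ∂_2 = (12 − 7) − 4 = 1, and the invariant factors of ∂_2 are all 1, so H_1 = Z.
  H_2: rank ker ∂_2 − rank ∂_3 = (4 − 4) − 0 = 0, and there is no ∂_3, so H_2 = 0.

H_0 ≅ Z,  H_1 ≅ Z,  H_2 = 0.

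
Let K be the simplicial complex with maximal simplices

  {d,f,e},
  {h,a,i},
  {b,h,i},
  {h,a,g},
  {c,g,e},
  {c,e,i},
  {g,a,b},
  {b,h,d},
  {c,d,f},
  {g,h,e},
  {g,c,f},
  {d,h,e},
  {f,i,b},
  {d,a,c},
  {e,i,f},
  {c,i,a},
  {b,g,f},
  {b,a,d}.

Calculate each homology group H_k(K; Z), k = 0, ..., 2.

H_0 ≅ Z,  H_1 ≅ Z ⊕ Z/2,  H_2 = 0.

Fix the vertex order a < b < c < d < e < f < g < h < i and write every simplex with vertices in increasing order. Then dim K = 2 and the simplices of K are:

  0-simplices (9): a, b, c, d, e, f, g, h, i
  1-simplices (27): ab, ac, ad, ag, ah, ai, bd, bf, bg, bh, bi, cd, ce, cf, cg, ci, de, df, dh, ef, eg, eh, ei, fg, fi, gh, hi
  2-simplices (18): abd, abg, acd, aci, agh, ahi, bdh, bfg, bfi, bhi, cdf, ceg, cei, cfg, def, deh, efi, egh

giving chain groups C_0 ≅ Z^9, C_1 ≅ Z^27, C_2 ≅ Z^18.

∂_1: C_1 → C_0 is given by ∂[p,q] = [q] − [p]. For instance
  ∂ah = h − a.
This gives a 9×27 integer matrix of rank 8; reducing to Smith normal form yields diagonal entries (1,1,1,1,1,1,1,1).

Boundary ∂_2: C_2 → C_1 acts by ∂[p,q,r] = [q,r] − [p,r] + [p,q]. For instance
  ∂bfi = fi − bi + bf,
  ∂cdf = df − cf + cd.
As a 27×18 matrix over Z this has rank 18, with invariant factors (1,1,1,1,1,1,1,1,1,1,1,1,1,1,1,1,1,2).

Reading off H_k = ker ∂_k / im ∂_{k+1}:

  H_0: rank C_0 − rank ∂_1 = 9 − 8 = 1, and the invariant factors of ∂_1 are all 1, so H_0 = Z.
  H_1: rank ker ∂_1 − rank ∂_2 = (27 − 8) − 18 = 1, and ∂_2 has invariant factor 2 > 1, so H_1 = Z ⊕ Z/2.
  H_2: rank ker ∂_2 − rank ∂_3 = (18 − 18) − 0 = 0, and there is no ∂_3, so H_2 = 0.

(K is a triangulation of the Klein bottle.)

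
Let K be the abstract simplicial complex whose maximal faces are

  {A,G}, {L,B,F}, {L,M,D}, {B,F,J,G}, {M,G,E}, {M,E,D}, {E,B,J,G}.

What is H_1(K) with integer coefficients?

H_1 ≅ Z.

Order the vertices as A < B < D < E < F < G < J < L < M. Listing each simplex with vertices in this order, K has dimension 3 with simplices:

  0-simplices (9): A, B, D, E, F, G, J, L, M
  1-simplices (18): AG, BE, BF, BG, BJ, BL, DE, DL, DM, EG, EJ, EM, FG, FJ, FL, GJ, GM, LM
  2-simplices (11): BEG, BEJ, BFG, BFJ, BFL, BGJ, DEM, DLM, EGJ, EGM, FGJ
  3-simplices (2): BEGJ, BFGJ

so the chain groups are C_0 ≅ Z^9, C_1 ≅ Z^18, C_2 ≅ Z^11, C_3 ≅ Z^2.

Boundary ∂_1: C_1 → C_0 is given by ∂[p,q] = [q] − [p]. For instance
  ∂EJ = J − E.
As a 9×18 matrix over Z this has rank 8, with invariant factors (1,1,1,1,1,1,1,1).

The boundary map ∂_2: C_2 → C_1 acts by ∂[p,q,r] = [q,r] − [p,r] + [p,q]. For instance
  ∂BFL = FL − BL + BF,
  ∂DLM = LM − DM + DL.
The 18×11 boundary matrix has rank 9 and Smith normal form diag(1,1,1,1,1,1,1,1,1).

The boundary map ∂_3: C_3 → C_2 sends each 3-simplex σ to the alternating sum Σ_i (−1)^i (σ with its i-th vertex removed). For instance
  ∂BFGJ = FGJ − BGJ + BFJ − BFG,
  ∂BEGJ = EGJ − BGJ + BEJ − BEG.
This gives a 11×2 integer matrix of rank 2; reducing to Smith normal form yields diagonal entries (1,1).

Now H_k = ker ∂_k / im ∂_{k+1}, so:

  H_1: rank ker ∂_1 − rank ∂_2 = (18 − 8) − 9 = 1, and the invariant factors of ∂_2 are all 1, so H_1 ≅ Z.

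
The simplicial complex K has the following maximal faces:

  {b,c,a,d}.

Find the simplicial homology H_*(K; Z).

H_0 = Z,  H_1 = 0,  H_2 = 0,  H_3 = 0.

Take the total order a < b < c < d on the vertex set. Then K (dimension 3) consists of the simplices:

  0-simplices (4): a, b, c, d
  1-simplices (6): ab, ac, ad, bc, bd, cd
  2-simplices (4): abc, abd, acd, bcd
  3-simplices (1): abcd

so the chain groups are C_0 ≅ Z^4, C_1 ≅ Z^6, C_2 ≅ Z^4, C_3 ≅ Z^1.

Boundary ∂_1: C_1 → C_0 maps an edge to its endpoints' difference, ∂[p,q] = q − p.
This gives a 4×6 integer matrix of rank 3; reducing to Smith normal form yields diagonal entries (1,1,1).

Boundary ∂_2: C_2 → C_1 sends each 2-simplex [p,q,r] to [q,r] − [p,r] + [p,q]. For instance
  ∂acd = cd − ad + ac,
  ∂abd = bd − ad + ab.
The resulting 6×4 matrix has rank 3, and its Smith normal form has invariant factors (1,1,1).

The boundary map ∂_3: C_3 → C_2 sends each 3-simplex σ to the alternating sum Σ_i (−1)^i (σ with its i-th vertex removed). For instance
  ∂abcd = bcd − acd + abd − abc.
This gives a 4×1 integer matrix of rank 1; reducing to Smith normal form yields diagonal entries (1).

Reading off H_k = ker ∂_k / im ∂_{k+1}:

  H_0: rank C_0 − rank ∂_1 = 4 − 3 = 1, and the invariant factors of ∂_1 are all 1, so H_0 ≅ Z.
  H_1: rank ker ∂_1 − rank ∂_2 = (6 − 3) − 3 = 0, and the invariant factors of ∂_2 are all 1, so H_1 ≅ 0.
  H_2: rank ker ∂_2 − rank ∂_3 = (4 − 3) − 1 = 0, and the invariant factors of ∂_3 are all 1, so H_2 ≅ 0.
  H_3: rank ker ∂_3 − rank ∂_4 = (1 − 1) − 0 = 0, and there is no ∂_4, so H_3 ≅ 0.

(K is a triangulation of the 3-simplex.)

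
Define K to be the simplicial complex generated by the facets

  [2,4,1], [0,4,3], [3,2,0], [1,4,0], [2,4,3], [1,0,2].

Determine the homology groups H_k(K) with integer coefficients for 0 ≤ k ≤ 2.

H_0 = Z,  H_1 = 0,  H_2 = Z.

Take the total order 0 < 1 < 2 < 3 < 4 on the vertex set. Then K (dimension 2) consists of the simplices:

  0-simplices (5): [0], [1], [2], [3], [4]
  1-simplices (9): [0,1], [0,2], [0,3], [0,4], [1,2], [1,4], [2,3], [2,4], [3,4]
  2-simplices (6): [0,1,2], [0,1,4], [0,2,3], [0,3,4], [1,2,4], [2,3,4]

Hence C_0 ≅ Z^5, C_1 ≅ Z^9, C_2 ≅ Z^6.

∂_1: C_1 → C_0 sends each edge [p,q] (with p < q) to q − p.
The 5×9 boundary matrix has rank 4 and Smith normal form diag(1,1,1,1).

Boundary ∂_2: C_2 → C_1 acts by ∂[p,q,r] = [q,r] − [p,r] + [p,q]. For instance
  ∂[0,1,4] = [1,4] − [0,4] + [0,1],
  ∂[0,1,2] = [1,2] − [0,2] + [0,1].
The resulting 9×6 matrix has rank 5, and its Smith normal form has invariant factors (1,1,1,1,1).

Computing H_k = (kernel of ∂_k) / (image of ∂_{k+1}):

  H_0: rank C_0 − rank ∂_1 = 5 − 4 = 1, and the invariant factors of ∂_1 are all 1, so H_0 ≅ Z.
  H_1: rank ker ∂_1 − rank ∂_2 = (9 − 4) − 5 = 0, and the invariant factors of ∂_2 are all 1, so H_1 ≅ 0.
  H_2: rank ker ∂_2 − rank ∂_3 = (6 − 5) − 0 = 1, and there is no ∂_3, so H_2 ≅ Z.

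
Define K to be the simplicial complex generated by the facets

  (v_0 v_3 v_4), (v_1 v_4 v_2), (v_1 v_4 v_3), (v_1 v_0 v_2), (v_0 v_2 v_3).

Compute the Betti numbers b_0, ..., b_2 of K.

We work with the vertex ordering v_0 < v_1 < v_2 < v_3 < v_4. The simplices of K, each written with vertices in increasing order, are:

  0-simplices (5): [v_0], [v_1], [v_2], [v_3], [v_4]
  1-simplices (10): [v_0,v_1], [v_0,v_2], [v_0,v_3], [v_0,v_4], [v_1,v_2], [v_1,v_3], [v_1,v_4], [v_2,v_3], [v_2,v_4], [v_3,v_4]
  2-simplices (5): [v_0,v_1,v_2], [v_0,v_2,v_3], [v_0,v_3,v_4], [v_1,v_2,v_4], [v_1,v_3,v_4]

so the chain groups are C_0 ≅ Z^5, C_1 ≅ Z^10, C_2 ≅ Z^5.

Boundary ∂_1: C_1 → C_0 maps an edge to its endpoints' difference, ∂[p,q] = q − p.
The 5×10 boundary matrix has rank 4 and Smith normal form diag(1,1,1,1).

Boundary ∂_2: C_2 → C_1 acts by ∂[p,q,r] = [q,r] − [p,r] + [p,q]. For instance
  ∂[v_1,v_2,v_4] = [v_2,v_4] − [v_1,v_4] + [v_1,v_2],
  ∂[v_0,v_2,v_3] = [v_2,v_3] − [v_0,v_3] + [v_0,v_2].
The 10×5 boundary matrix has rank 5 and Smith normal form diag(1,1,1,1,1).

From H_k ≅ ker(∂_k) / im(∂_{k+1}) we obtain:

  H_0: rank C_0 − rank ∂_1 = 5 − 4 = 1, and the invariant factors of ∂_1 are all 1, so H_0 ≅ Z.
  H_1: rank ker ∂_1 − rank ∂_2 = (10 − 4) − 5 = 1, and the invariant factors of ∂_2 are all 1, so H_1 ≅ Z.
  H_2: rank ker ∂_2 − rank ∂_3 = (5 − 5) − 0 = 0, and there is no ∂_3, so H_2 ≅ 0.

As a check, the Euler characteristic is 5 − 10 + 5 = 0, which agrees with 1 − 1 + 0 = 0.

Hence the Betti numbers are b_0 = 1, b_1 = 1, b_2 = 0.

b_0 = 1, b_1 = 1, b_2 = 0.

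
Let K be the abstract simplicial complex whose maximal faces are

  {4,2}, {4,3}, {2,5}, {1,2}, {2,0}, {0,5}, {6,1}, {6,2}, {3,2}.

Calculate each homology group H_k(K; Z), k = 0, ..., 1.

K has 7 vertices, 9 edges.
rank ∂_0 = 0, rank ∂_1 = 6 ⇒ b_0 = 7 − 0 − 6 = 1; all invariant factors of ∂_1 are 1 so no torsion. So H_0 ≅ Z.
rank ∂_1 = 6, rank ∂_2 = 0 ⇒ b_1 = 9 − 6 − 0 = 3. So H_1 ≅ Z^3.

H_0 ≅ Z,  H_1 ≅ Z^3.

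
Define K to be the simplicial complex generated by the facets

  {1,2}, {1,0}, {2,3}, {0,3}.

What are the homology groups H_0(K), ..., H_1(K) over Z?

Order the vertices as 0 < 1 < 2 < 3. Listing each simplex with vertices in this order, K has dimension 1 with simplices:

  0-simplices (4): [0], [1], [2], [3]
  1-simplices (4): [0,1], [0,3], [1,2], [2,3]

giving chain groups C_0 ≅ Z^4, C_1 ≅ Z^4.

Boundary ∂_1: C_1 → C_0 sends each edge [p,q] (with p < q) to q − p. For instance
  ∂[0,1] = [1] − [0].
The 4×4 boundary matrix has rank 3 and Smith normal form diag(1,1,1).

From H_k ≅ ker(∂_k) / im(∂_{k+1}) we obtain:

  H_0: rank C_0 − rank ∂_1 = 4 − 3 = 1, and the invariant factors of ∂_1 are all 1, so H_0 ≅ Z.
  H_1: rank ker ∂_1 − rank ∂_2 = (4 − 3) − 0 = 1, and there is no ∂_2, so H_1 ≅ Z.

As a check, the Euler characteristic is 4 − 4 = 0, which agrees with 1 − 1 = 0.

H_0 ≅ Z,  H_1 ≅ Z.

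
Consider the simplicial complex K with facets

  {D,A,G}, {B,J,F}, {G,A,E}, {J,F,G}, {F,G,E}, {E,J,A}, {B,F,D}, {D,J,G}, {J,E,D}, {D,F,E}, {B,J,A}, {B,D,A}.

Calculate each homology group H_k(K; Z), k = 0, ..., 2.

K has 7 vertices, 18 edges, 12 triangles.
rank ∂_0 = 0, rank ∂_1 = 6 ⇒ b_0 = 7 − 0 − 6 = 1; all invariant factors of ∂_1 are 1 so no torsion. So H_0 ≅ Z.
rank ∂_1 = 6, rank ∂_2 = 12 ⇒ b_1 = 18 − 6 − 12 = 0; ∂_2 has invariant factor(s) [2] giving torsion. So H_1 ≅ Z/2.
rank ∂_2 = 12, rank ∂_3 = 0 ⇒ b_2 = 12 − 12 − 0 = 0. So H_2 ≅ 0.

H_0 = Z,  H_1 = Z/2,  H_2 = 0.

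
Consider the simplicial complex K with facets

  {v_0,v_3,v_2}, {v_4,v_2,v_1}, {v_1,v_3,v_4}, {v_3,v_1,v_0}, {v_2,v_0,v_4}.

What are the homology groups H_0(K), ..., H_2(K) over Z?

Fix the vertex order v_0 < v_1 < v_2 < v_3 < v_4 and write every simplex with vertices in increasing order. Then dim K = 2 and the simplices of K are:

  0-simplices (5): [v_0], [v_1], [v_2], [v_3], [v_4]
  1-simplices (10): [v_0,v_1], [v_0,v_2], [v_0,v_3], [v_0,v_4], [v_1,v_2], [v_1,v_3], [v_1,v_4], [v_2,v_3], [v_2,v_4], [v_3,v_4]
  2-simplices (5): [v_0,v_1,v_3], [v_0,v_2,v_3], [v_0,v_2,v_4], [v_1,v_2,v_4], [v_1,v_3,v_4]

giving chain groups C_0 ≅ Z^5, C_1 ≅ Z^10, C_2 ≅ Z^5.

The boundary map ∂_1: C_1 → C_0 is given by ∂[p,q] = [q] − [p].
The resulting 5×10 matrix has rank 4, and its Smith normal form has invariant factors (1,1,1,1).

Boundary ∂_2: C_2 → C_1 acts by ∂[p,q,r] = [q,r] − [p,r] + [p,q]. For instance
  ∂[v_0,v_2,v_3] = [v_2,v_3] − [v_0,v_3] + [v_0,v_2],
  ∂[v_1,v_3,v_4] = [v_3,v_4] − [v_1,v_4] + [v_1,v_3].
The 10×5 boundary matrix has rank 5 and Smith normal form diag(1,1,1,1,1).

Now H_k = ker ∂_k / im ∂_{k+1}, so:

  H_0: rank C_0 − rank ∂_1 = 5 − 4 = 1, and the invariant factors of ∂_1 are all 1, so H_0 ≅ Z.
  H_1: rank ker ∂_1 − rank ∂_2 = (10 − 4) − 5 = 1, and the invariant factors of ∂_2 are all 1, so H_1 ≅ Z.
  H_2: rank ker ∂_2 − rank ∂_3 = (5 − 5) − 0 = 0, and there is no ∂_3, so H_2 ≅ 0.

As a check, the Euler characteristic is 5 − 10 + 5 = 0, which agrees with 1 − 1 + 0 = 0.
(K is a triangulation of the Möbius band.)

H_0 ≅ Z,  H_1 ≅ Z,  H_2 = 0.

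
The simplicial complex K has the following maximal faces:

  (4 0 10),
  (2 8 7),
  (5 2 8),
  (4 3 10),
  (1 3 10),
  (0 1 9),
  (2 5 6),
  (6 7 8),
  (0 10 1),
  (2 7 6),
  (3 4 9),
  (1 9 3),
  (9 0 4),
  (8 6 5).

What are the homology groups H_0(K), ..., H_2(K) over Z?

H_0 ≅ Z^2,  H_1 = 0,  H_2 ≅ Z^2.

Fix the vertex order 0 < 1 < 2 < 3 < 4 < 5 < 6 < 7 < 8 < 9 < 10 and write every simplex with vertices in increasing order. Then dim K = 2 and the simplices of K are:

  0-simplices (11): [0], [1], [2], [3], [4], [5], [6], [7], [8], [9], [10]
  1-simplices (21): [0,1], [0,4], [0,9], [0,10], [1,3], [1,9], [1,10], [2,5], [2,6], [2,7], [2,8], [3,4], [3,9], [3,10], [4,9], [4,10], [5,6], [5,8], [6,7], [6,8], [7,8]
  2-simplices (14): [0,1,9], [0,1,10], [0,4,9], [0,4,10], [1,3,9], [1,3,10], [2,5,6], [2,5,8], [2,6,7], [2,7,8], [3,4,9], [3,4,10], [5,6,8], [6,7,8]

giving chain groups C_0 ≅ Z^11, C_1 ≅ Z^21, C_2 ≅ Z^14.

∂_1: C_1 → C_0 sends each edge [p,q] (with p < q) to q − p. For instance
  ∂[5,8] = [8] − [5].
This gives a 11×21 integer matrix of rank 9; reducing to Smith normal form yields diagonal entries (1,1,1,1,1,1,1,1,1).

Boundary ∂_2: C_2 → C_1 maps a triangle to the signed sum of its edges. For instance
  ∂[0,4,9] = [4,9] − [0,9] + [0,4],
  ∂[2,5,6] = [5,6] − [2,6] + [2,5].
As a 21×14 matrix over Z this has rank 12, with invariant factors (1,1,1,1,1,1,1,1,1,1,1,1).

Computing H_k = (kernel of ∂_k) / (image of ∂_{k+1}):

  H_0: rank C_0 − rank ∂_1 = 11 − 9 = 2, and the invariant factors of ∂_1 are all 1, so H_0 ≅ Z^2.
  H_1: rank ker ∂_1 − rank ∂_2 = (21 − 9) − 12 = 0, and the invariant factors of ∂_2 are all 1, so H_1 ≅ 0.
  H_2: rank ker ∂_2 − rank ∂_3 = (14 − 12) − 0 = 2, and there is no ∂_3, so H_2 ≅ Z^2.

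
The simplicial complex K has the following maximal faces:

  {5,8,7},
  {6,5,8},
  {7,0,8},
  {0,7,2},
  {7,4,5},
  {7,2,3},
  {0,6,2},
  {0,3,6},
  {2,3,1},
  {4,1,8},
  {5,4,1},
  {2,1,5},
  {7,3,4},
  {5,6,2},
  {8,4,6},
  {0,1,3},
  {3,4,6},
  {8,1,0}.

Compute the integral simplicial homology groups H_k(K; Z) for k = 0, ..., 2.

H_0 ≅ Z,  H_1 ≅ Z ⊕ Z_2,  H_2 = 0.

Order the vertices as 0 < 1 < 2 < 3 < 4 < 5 < 6 < 7 < 8. Listing each simplex with vertices in this order, K has dimension 2 with simplices:

  0-simplices (9): [0], [1], [2], [3], [4], [5], [6], [7], [8]
  1-simplices (27): (27 of them)
  2-simplices (18): [0,1,3], [0,1,8], [0,2,6], [0,2,7], [0,3,6], [0,7,8], [1,2,3], [1,2,5], [1,4,5], [1,4,8], [2,3,7], [2,5,6], [3,4,6], [3,4,7], [4,5,7], [4,6,8], [5,6,8], [5,7,8]

so the chain groups are C_0 ≅ Z^9, C_1 ≅ Z^27, C_2 ≅ Z^18.

∂_1: C_1 → C_0 is given by ∂[p,q] = [q] − [p].
This gives a 9×27 integer matrix of rank 8; reducing to Smith normal form yields diagonal entries (1,1,1,1,1,1,1,1).

Boundary ∂_2: C_2 → C_1 acts by ∂[p,q,r] = [q,r] − [p,r] + [p,q]. For instance
  ∂[2,5,6] = [5,6] − [2,6] + [2,5],
  ∂[0,2,6] = [2,6] − [0,6] + [0,2].
The resulting 27×18 matrix has rank 18, and its Smith normal form has invariant factors (1,1,1,1,1,1,1,1,1,1,1,1,1,1,1,1,1,2).

Now H_k = ker ∂_k / im ∂_{k+1}, so:

  H_0: rank C_0 − rank ∂_1 = 9 − 8 = 1, and the invariant factors of ∂_1 are all 1, so H_0 = Z.
  H_1: rank ker ∂_1 − rank ∂_2 = (27 − 8) − 18 = 1, and ∂_2 has invariant factor 2 > 1, so H_1 = Z ⊕ Z_2.
  H_2: rank ker ∂_2 − rank ∂_3 = (18 − 18) − 0 = 0, and there is no ∂_3, so H_2 = 0.

As a check, the Euler characteristic is 9 − 27 + 18 = 0, which agrees with 1 − 1 + 0 = 0.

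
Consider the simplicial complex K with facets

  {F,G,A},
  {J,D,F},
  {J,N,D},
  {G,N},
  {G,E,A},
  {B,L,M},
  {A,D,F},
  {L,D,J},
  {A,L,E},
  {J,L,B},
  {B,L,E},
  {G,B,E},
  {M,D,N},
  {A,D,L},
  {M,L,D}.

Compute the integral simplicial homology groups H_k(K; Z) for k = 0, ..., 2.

H_0 ≅ Z,  H_1 ≅ Z,  H_2 = 0.

Order the vertices as A < B < D < E < F < G < J < L < M < N. Listing each simplex with vertices in this order, K has dimension 2 with simplices:

  0-simplices (10): A, B, D, E, F, G, J, L, M, N
  1-simplices (24): AD, AE, AF, AG, AL, BE, BG, BJ, BL, BM, DF, DJ, DL, DM, DN, EG, EL, FG, FJ, GN, JL, JN, LM, MN
  2-simplices (14): ADF, ADL, AEG, AEL, AFG, BEG, BEL, BJL, BLM, DFJ, DJL, DJN, DLM, DMN

so the chain groups are C_0 ≅ Z^10, C_1 ≅ Z^24, C_2 ≅ Z^14.

∂_1: C_1 → C_0 sends each edge [p,q] (with p < q) to q − p.
This gives a 10×24 integer matrix of rank 9; reducing to Smith normal form yields diagonal entries (1,1,1,1,1,1,1,1,1).

∂_2: C_2 → C_1 maps a triangle to the signed sum of its edges. For instance
  ∂BEL = EL − BL + BE,
  ∂ADF = DF − AF + AD.
As a 24×14 matrix over Z this has rank 14, with invariant factors (1,1,1,1,1,1,1,1,1,1,1,1,1,1).

Reading off H_k = ker ∂_k / im ∂_{k+1}:

  H_0: rank C_0 − rank ∂_1 = 10 − 9 = 1, and the invariant factors of ∂_1 are all 1, so H_0 = Z.
  H_1: rank ker ∂_1 − rank ∂_2 = (24 − 9) − 14 = 1, and the invariant factors of ∂_2 are all 1, so H_1 = Z.
  H_2: rank ker ∂_2 − rank ∂_3 = (14 − 14) − 0 = 0, and there is no ∂_3, so H_2 = 0.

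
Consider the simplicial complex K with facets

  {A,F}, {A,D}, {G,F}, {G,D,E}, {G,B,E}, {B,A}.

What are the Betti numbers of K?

We work with the vertex ordering A < B < D < E < F < G. The simplices of K, each written with vertices in increasing order, are:

  0-simplices (6): A, B, D, E, F, G
  1-simplices (9): AB, AD, AF, BE, BG, DE, DG, EG, FG
  2-simplices (2): BEG, DEG

so the chain groups are C_0 ≅ Z^6, C_1 ≅ Z^9, C_2 ≅ Z^2.

∂_1: C_1 → C_0 is given by ∂[p,q] = [q] − [p].
This gives a 6×9 integer matrix of rank 5; reducing to Smith normal form yields diagonal entries (1,1,1,1,1).

The boundary map ∂_2: C_2 → C_1 sends each 2-simplex [p,q,r] to [q,r] − [p,r] + [p,q]. For instance
  ∂BEG = EG − BG + BE,
  ∂DEG = EG − DG + DE.
This gives a 9×2 integer matrix of rank 2; reducing to Smith normal form yields diagonal entries (1,1).

Computing H_k = (kernel of ∂_k) / (image of ∂_{k+1}):

  H_0: rank C_0 − rank ∂_1 = 6 − 5 = 1, and the invariant factors of ∂_1 are all 1, so H_0 = Z.
  H_1: rank ker ∂_1 − rank ∂_2 = (9 − 5) − 2 = 2, and the invariant factors of ∂_2 are all 1, so H_1 = Z^2.
  H_2: rank ker ∂_2 − rank ∂_3 = (2 − 2) − 0 = 0, and there is no ∂_3, so H_2 = 0.

As a check, the Euler characteristic is 6 − 9 + 2 = -1, which agrees with 1 − 2 + 0 = -1.

Hence the Betti numbers are b_0 = 1, b_1 = 2, b_2 = 0.

b_0 = 1, b_1 = 2, b_2 = 0.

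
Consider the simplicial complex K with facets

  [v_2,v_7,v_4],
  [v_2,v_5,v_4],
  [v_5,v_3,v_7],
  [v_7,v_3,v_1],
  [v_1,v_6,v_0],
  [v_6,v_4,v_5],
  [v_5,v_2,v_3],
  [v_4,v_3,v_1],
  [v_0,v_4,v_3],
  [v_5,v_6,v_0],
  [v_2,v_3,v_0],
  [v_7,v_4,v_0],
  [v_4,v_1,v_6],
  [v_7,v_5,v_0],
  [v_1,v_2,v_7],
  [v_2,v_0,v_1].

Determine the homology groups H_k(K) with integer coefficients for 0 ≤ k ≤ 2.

Order the vertices as v_0 < v_1 < v_2 < v_3 < v_4 < v_5 < v_6 < v_7. Listing each simplex with vertices in this order, K has dimension 2 with simplices:

  0-simplices (8): [v_0], [v_1], [v_2], [v_3], [v_4], [v_5], [v_6], [v_7]
  1-simplices (24): (24 of them)
  2-simplices (16): (16 of them)

so the chain groups are C_0 ≅ Z^8, C_1 ≅ Z^24, C_2 ≅ Z^16.

∂_1: C_1 → C_0 is given by ∂[p,q] = [q] − [p]. For instance
  ∂[v_3,v_4] = [v_4] − [v_3].
As a 8×24 matrix over Z this has rank 7, with invariant factors (1,1,1,1,1,1,1).

∂_2: C_2 → C_1 sends each 2-simplex [p,q,r] to [q,r] − [p,r] + [p,q]. For instance
  ∂[v_1,v_2,v_7] = [v_2,v_7] − [v_1,v_7] + [v_1,v_2],
  ∂[v_0,v_4,v_7] = [v_4,v_7] − [v_0,v_7] + [v_0,v_4].
As a 24×16 matrix over Z this has rank 15, with invariant factors (1,1,1,1,1,1,1,1,1,1,1,1,1,1,1).

From H_k ≅ ker(∂_k) / im(∂_{k+1}) we obtain:

  H_0: rank C_0 − rank ∂_1 = 8 − 7 = 1, and the invariant factors of ∂_1 are all 1, so H_0 = Z.
  H_1: rank ker ∂_1 − rank ∂_2 = (24 − 7) − 15 = 2, and the invariant factors of ∂_2 are all 1, so H_1 = Z^2.
  H_2: rank ker ∂_2 − rank ∂_3 = (16 − 15) − 0 = 1, and there is no ∂_3, so H_2 = Z.

H_0 = Z,  H_1 = Z^2,  H_2 = Z.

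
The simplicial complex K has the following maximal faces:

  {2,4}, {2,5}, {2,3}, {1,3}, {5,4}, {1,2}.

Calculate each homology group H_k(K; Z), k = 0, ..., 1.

H_0 ≅ Z,  H_1 ≅ Z^2.

Fix the vertex order 1 < 2 < 3 < 4 < 5 and write every simplex with vertices in increasing order. Then dim K = 1 and the simplices of K are:

  0-simplices (5): [1], [2], [3], [4], [5]
  1-simplices (6): [1,2], [1,3], [2,3], [2,4], [2,5], [4,5]

Hence C_0 ≅ Z^5, C_1 ≅ Z^6.

∂_1: C_1 → C_0 is given by ∂[p,q] = [q] − [p]. For instance
  ∂[1,2] = [2] − [1].
As a 5×6 matrix over Z this has rank 4, with invariant factors (1,1,1,1).

Reading off H_k = ker ∂_k / im ∂_{k+1}:

  H_0: rank C_0 − rank ∂_1 = 5 − 4 = 1, and the invariant factors of ∂_1 are all 1, so H_0 ≅ Z.
  H_1: rank ker ∂_1 − rank ∂_2 = (6 − 4) − 0 = 2, and there is no ∂_2, so H_1 ≅ Z^2.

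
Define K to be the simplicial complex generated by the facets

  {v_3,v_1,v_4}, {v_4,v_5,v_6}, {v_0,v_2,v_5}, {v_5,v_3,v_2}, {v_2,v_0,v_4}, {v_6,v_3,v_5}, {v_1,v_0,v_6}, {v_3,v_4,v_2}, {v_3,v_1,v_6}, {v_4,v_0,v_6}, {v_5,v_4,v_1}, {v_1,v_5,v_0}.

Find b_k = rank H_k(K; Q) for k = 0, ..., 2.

Order the vertices as v_0 < v_1 < v_2 < v_3 < v_4 < v_5 < v_6. Listing each simplex with vertices in this order, K has dimension 2 with simplices:

  0-simplices (7): [v_0], [v_1], [v_2], [v_3], [v_4], [v_5], [v_6]
  1-simplices (18): (18 of them)
  2-simplices (12): (12 of them)

Hence C_0 ≅ Z^7, C_1 ≅ Z^18, C_2 ≅ Z^12.

Boundary ∂_1: C_1 → C_0 is given by ∂[p,q] = [q] − [p]. For instance
  ∂[v_3,v_6] = [v_6] − [v_3].
This gives a 7×18 integer matrix of rank 6; reducing to Smith normal form yields diagonal entries (1,1,1,1,1,1).

∂_2: C_2 → C_1 acts by ∂[p,q,r] = [q,r] − [p,r] + [p,q]. For instance
  ∂[v_1,v_4,v_5] = [v_4,v_5] − [v_1,v_5] + [v_1,v_4],
  ∂[v_0,v_1,v_5] = [v_1,v_5] − [v_0,v_5] + [v_0,v_1].
The resulting 18×12 matrix has rank 12, and its Smith normal form has invariant factors (1,1,1,1,1,1,1,1,1,1,1,2).

From H_k ≅ ker(∂_k) / im(∂_{k+1}) we obtain:

  H_0: rank C_0 − rank ∂_1 = 7 − 6 = 1, and the invariant factors of ∂_1 are all 1, so H_0 = Z.
  H_1: rank ker ∂_1 − rank ∂_2 = (18 − 6) − 12 = 0, and ∂_2 has invariant factor 2 > 1, so H_1 = Z/2Z.
  H_2: rank ker ∂_2 − rank ∂_3 = (12 − 12) − 0 = 0, and there is no ∂_3, so H_2 = 0.

(K is a triangulation of the real projective plane RP^2.)

Hence the Betti numbers are b_0 = 1, b_1 = 0, b_2 = 0.

b_0 = 1, b_1 = 0, b_2 = 0.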